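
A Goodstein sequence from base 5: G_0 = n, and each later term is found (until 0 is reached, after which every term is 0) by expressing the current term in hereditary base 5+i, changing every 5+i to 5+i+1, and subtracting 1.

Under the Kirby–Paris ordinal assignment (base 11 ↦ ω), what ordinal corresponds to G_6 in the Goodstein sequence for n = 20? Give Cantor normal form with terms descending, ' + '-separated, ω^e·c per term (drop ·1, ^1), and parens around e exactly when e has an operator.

G_0=20  [base 5] 4·5  →[5↦6]→  4·6 = 24  −1 ⇒ G_1=23
G_1=23  [base 6] 3·6 + 5  →[6↦7]→  3·7 + 5 = 26  −1 ⇒ G_2=25
G_2=25  [base 7] 3·7 + 4  →[7↦8]→  3·8 + 4 = 28  −1 ⇒ G_3=27
G_3=27  [base 8] 3·8 + 3  →[8↦9]→  3·9 + 3 = 30  −1 ⇒ G_4=29
G_4=29  [base 9] 3·9 + 2  →[9↦10]→  3·10 + 2 = 32  −1 ⇒ G_5=31
G_5=31  [base 10] 3·10 + 1  →[10↦11]→  3·11 + 1 = 34  −1 ⇒ G_6=33

ω·3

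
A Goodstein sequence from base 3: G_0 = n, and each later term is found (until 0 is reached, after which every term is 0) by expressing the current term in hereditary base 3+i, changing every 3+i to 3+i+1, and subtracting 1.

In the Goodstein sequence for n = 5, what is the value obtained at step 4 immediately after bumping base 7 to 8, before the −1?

4

5 —HB3→ 3 + 2 —bump→ 4 + 2 = 6 —(−1)→ 5
5 —HB4→ 4 + 1 —bump→ 5 + 1 = 6 —(−1)→ 5
5 —HB5→ 5 —bump→ 6 = 6 —(−1)→ 5
5 —HB6→ 5 —bump→ 5 = 5 —(−1)→ 4
4 —HB7→ 4 —bump→ 4 = 4 —(−1)→ 3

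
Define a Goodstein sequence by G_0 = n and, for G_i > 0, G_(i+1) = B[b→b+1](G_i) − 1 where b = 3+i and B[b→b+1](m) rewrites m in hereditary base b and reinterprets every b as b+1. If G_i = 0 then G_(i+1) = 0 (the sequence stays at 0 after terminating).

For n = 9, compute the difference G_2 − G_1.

2

G_0=9  [base 3] 3^2  →[3↦4]→  4^2 = 16  −1 ⇒ G_1=15
G_1=15  [base 4] 3·4 + 3  →[4↦5]→  3·5 + 3 = 18  −1 ⇒ G_2=17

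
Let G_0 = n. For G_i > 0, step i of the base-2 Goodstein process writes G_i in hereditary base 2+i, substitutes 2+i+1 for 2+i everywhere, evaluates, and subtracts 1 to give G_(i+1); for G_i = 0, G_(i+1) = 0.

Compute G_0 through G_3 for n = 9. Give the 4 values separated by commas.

9, 81, 1023, 9842

G_0=9  [base 2] 2^(2 + 1) + 1  →[2↦3]→  3^(3 + 1) + 1 = 82  −1 ⇒ G_1=81
G_1=81  [base 3] 3^(3 + 1)  →[3↦4]→  4^(4 + 1) = 1024  −1 ⇒ G_2=1023
G_2=1023  [base 4] 3·4^4 + 3·4^3 + 3·4^2 + 3·4 + 3  →[4↦5]→  3·5^5 + 3·5^3 + 3·5^2 + 3·5 + 3 = 9843  −1 ⇒ G_3=9842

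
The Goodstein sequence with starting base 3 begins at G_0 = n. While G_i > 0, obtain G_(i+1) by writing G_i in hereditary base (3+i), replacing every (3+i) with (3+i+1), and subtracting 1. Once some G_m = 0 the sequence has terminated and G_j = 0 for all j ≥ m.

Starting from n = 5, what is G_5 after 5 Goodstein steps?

3

G_0=5  [base 3] 3 + 2  →[3↦4]→  4 + 2 = 6  −1 ⇒ G_1=5
G_1=5  [base 4] 4 + 1  →[4↦5]→  5 + 1 = 6  −1 ⇒ G_2=5
G_2=5  [base 5] 5  →[5↦6]→  6 = 6  −1 ⇒ G_3=5
G_3=5  [base 6] 5  →[6↦7]→  5 = 5  −1 ⇒ G_4=4
G_4=4  [base 7] 4  →[7↦8]→  4 = 4  −1 ⇒ G_5=3
G_5=3  [base 8] 3  →[8↦9]→  3 = 3  −1 ⇒ G_6=2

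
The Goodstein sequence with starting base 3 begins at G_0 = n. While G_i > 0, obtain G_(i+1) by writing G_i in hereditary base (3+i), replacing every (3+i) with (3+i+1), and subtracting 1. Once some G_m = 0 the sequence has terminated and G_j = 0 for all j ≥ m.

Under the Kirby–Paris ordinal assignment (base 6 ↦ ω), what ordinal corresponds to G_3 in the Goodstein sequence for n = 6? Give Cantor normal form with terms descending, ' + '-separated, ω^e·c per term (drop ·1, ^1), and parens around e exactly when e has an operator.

ω + 1

(0) 6|_3 = 2·3 ↦ 2·4|_4 = 8 ⇒ 7
(1) 7|_4 = 4 + 3 ↦ 5 + 3|_5 = 8 ⇒ 7
(2) 7|_5 = 5 + 2 ↦ 6 + 2|_6 = 8 ⇒ 7
(3) 7|_6 = 6 + 1 ↦ 7 + 1|_7 = 8 ⇒ 7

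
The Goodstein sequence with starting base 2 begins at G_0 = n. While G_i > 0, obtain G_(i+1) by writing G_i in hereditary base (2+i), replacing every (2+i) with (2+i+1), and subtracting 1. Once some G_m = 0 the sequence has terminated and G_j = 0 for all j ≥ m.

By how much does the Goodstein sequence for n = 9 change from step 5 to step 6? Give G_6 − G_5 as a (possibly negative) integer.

47861573

G_0 = 9. HB_2(9) = 2^(2 + 1) + 1. Bump = 82. G_1 = 81.
G_1 = 81. HB_3(81) = 3^(3 + 1). Bump = 1024. G_2 = 1023.
G_2 = 1023. HB_4(1023) = 3·4^4 + 3·4^3 + 3·4^2 + 3·4 + 3. Bump = 9843. G_3 = 9842.
G_3 = 9842. HB_5(9842) = 3·5^5 + 3·5^3 + 3·5^2 + 3·5 + 2. Bump = 140744. G_4 = 140743.
G_4 = 140743. HB_6(140743) = 3·6^6 + 3·6^3 + 3·6^2 + 3·6 + 1. Bump = 2471827. G_5 = 2471826.
G_5 = 2471826. HB_7(2471826) = 3·7^7 + 3·7^3 + 3·7^2 + 3·7. Bump = 50333400. G_6 = 50333399.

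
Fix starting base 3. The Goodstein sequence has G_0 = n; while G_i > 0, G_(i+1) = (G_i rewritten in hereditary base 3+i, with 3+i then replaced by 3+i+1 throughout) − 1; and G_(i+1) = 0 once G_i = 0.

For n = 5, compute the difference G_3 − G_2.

base 3: 5 = 3 + 2; at 4: 4 + 2 = 6; next = 5
base 4: 5 = 4 + 1; at 5: 5 + 1 = 6; next = 5
base 5: 5 = 5; at 6: 6 = 6; next = 5

0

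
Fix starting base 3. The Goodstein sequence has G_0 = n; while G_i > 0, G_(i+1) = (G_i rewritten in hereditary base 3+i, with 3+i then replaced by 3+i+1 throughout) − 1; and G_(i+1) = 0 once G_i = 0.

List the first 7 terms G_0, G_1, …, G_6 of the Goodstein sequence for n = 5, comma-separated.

5, 5, 5, 5, 4, 3, 2

i=0: 5 = 3 + 2 (b=3); 3→4: 4 + 2 = 6; 6−1 = 5
i=1: 5 = 4 + 1 (b=4); 4→5: 5 + 1 = 6; 6−1 = 5
i=2: 5 = 5 (b=5); 5→6: 6 = 6; 6−1 = 5
i=3: 5 = 5 (b=6); 6→7: 5 = 5; 5−1 = 4
i=4: 4 = 4 (b=7); 7→8: 4 = 4; 4−1 = 3
i=5: 3 = 3 (b=8); 8→9: 3 = 3; 3−1 = 2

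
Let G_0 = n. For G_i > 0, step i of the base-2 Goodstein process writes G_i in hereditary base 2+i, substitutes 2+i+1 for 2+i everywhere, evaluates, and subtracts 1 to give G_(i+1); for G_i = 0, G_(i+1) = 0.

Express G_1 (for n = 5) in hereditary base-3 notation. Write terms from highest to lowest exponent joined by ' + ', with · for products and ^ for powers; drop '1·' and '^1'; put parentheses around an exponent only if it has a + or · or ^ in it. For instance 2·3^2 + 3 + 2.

[0] 5 ≡ 2^2 + 1 (base 2). Lift 3: 28. −1: 27.
[1] 27 ≡ 3^3 (base 3). Lift 4: 256. −1: 255.

3^3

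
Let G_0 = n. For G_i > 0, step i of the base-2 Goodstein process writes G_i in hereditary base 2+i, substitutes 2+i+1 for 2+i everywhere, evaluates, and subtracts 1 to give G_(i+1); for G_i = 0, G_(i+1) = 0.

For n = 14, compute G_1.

step 0: 14 = 2^(2 + 1) + 2^2 + 2; sub 3 for 2: 3^(3 + 1) + 3^3 + 3; = 111; G_1 = 111−1 = 110
step 1: 110 = 3^(3 + 1) + 3^3 + 2; sub 4 for 3: 4^(4 + 1) + 4^4 + 2; = 1282; G_2 = 1282−1 = 1281

110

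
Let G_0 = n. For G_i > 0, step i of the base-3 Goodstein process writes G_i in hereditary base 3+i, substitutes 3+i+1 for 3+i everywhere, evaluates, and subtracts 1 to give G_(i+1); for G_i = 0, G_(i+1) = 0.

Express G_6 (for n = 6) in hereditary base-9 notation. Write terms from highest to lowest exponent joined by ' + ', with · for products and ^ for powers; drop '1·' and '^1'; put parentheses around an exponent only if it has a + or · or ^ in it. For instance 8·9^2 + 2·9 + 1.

step 0: 6 = 2·3; sub 4 for 3: 2·4; = 8; G_1 = 8−1 = 7
step 1: 7 = 4 + 3; sub 5 for 4: 5 + 3; = 8; G_2 = 8−1 = 7
step 2: 7 = 5 + 2; sub 6 for 5: 6 + 2; = 8; G_3 = 8−1 = 7
step 3: 7 = 6 + 1; sub 7 for 6: 7 + 1; = 8; G_4 = 8−1 = 7
step 4: 7 = 7; sub 8 for 7: 8; = 8; G_5 = 8−1 = 7
step 5: 7 = 7; sub 9 for 8: 7; = 7; G_6 = 7−1 = 6
step 6: 6 = 6; sub 10 for 9: 6; = 6; G_7 = 6−1 = 5

6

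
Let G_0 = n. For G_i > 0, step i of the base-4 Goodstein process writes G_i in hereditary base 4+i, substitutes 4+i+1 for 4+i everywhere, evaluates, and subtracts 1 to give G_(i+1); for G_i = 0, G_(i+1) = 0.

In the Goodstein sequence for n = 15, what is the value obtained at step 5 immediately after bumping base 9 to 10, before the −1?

26

base 4: 15 = 3·4 + 3; at 5: 3·5 + 3 = 18; next = 17
base 5: 17 = 3·5 + 2; at 6: 3·6 + 2 = 20; next = 19
base 6: 19 = 3·6 + 1; at 7: 3·7 + 1 = 22; next = 21
base 7: 21 = 3·7; at 8: 3·8 = 24; next = 23
base 8: 23 = 2·8 + 7; at 9: 2·9 + 7 = 25; next = 24
base 9: 24 = 2·9 + 6; at 10: 2·10 + 6 = 26; next = 25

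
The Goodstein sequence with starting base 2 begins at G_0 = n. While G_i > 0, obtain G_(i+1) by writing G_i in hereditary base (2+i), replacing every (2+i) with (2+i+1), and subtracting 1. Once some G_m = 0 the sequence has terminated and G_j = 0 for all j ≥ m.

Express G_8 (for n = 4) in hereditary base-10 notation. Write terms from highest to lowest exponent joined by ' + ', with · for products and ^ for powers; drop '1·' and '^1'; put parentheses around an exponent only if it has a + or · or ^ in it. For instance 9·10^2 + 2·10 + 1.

4 —HB2→ 2^2 —bump→ 3^3 = 27 —(−1)→ 26
26 —HB3→ 2·3^2 + 2·3 + 2 —bump→ 2·4^2 + 2·4 + 2 = 42 —(−1)→ 41
41 —HB4→ 2·4^2 + 2·4 + 1 —bump→ 2·5^2 + 2·5 + 1 = 61 —(−1)→ 60
60 —HB5→ 2·5^2 + 2·5 —bump→ 2·6^2 + 2·6 = 84 —(−1)→ 83
83 —HB6→ 2·6^2 + 6 + 5 —bump→ 2·7^2 + 7 + 5 = 110 —(−1)→ 109
109 —HB7→ 2·7^2 + 7 + 4 —bump→ 2·8^2 + 8 + 4 = 140 —(−1)→ 139
139 —HB8→ 2·8^2 + 8 + 3 —bump→ 2·9^2 + 9 + 3 = 174 —(−1)→ 173
173 —HB9→ 2·9^2 + 9 + 2 —bump→ 2·10^2 + 10 + 2 = 212 —(−1)→ 211

2·10^2 + 10 + 1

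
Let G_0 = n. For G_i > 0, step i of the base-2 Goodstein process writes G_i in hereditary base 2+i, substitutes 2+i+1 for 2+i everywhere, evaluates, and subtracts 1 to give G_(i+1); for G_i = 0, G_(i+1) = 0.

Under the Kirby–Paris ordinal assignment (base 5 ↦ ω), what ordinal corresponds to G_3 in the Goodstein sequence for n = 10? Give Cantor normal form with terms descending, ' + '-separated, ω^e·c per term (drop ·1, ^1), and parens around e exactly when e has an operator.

ω^(ω + 1)

step 0: 10 = 2^(2 + 1) + 2; sub 3 for 2: 3^(3 + 1) + 3; = 84; G_1 = 84−1 = 83
step 1: 83 = 3^(3 + 1) + 2; sub 4 for 3: 4^(4 + 1) + 2; = 1026; G_2 = 1026−1 = 1025
step 2: 1025 = 4^(4 + 1) + 1; sub 5 for 4: 5^(5 + 1) + 1; = 15626; G_3 = 15626−1 = 15625
step 3: 15625 = 5^(5 + 1); sub 6 for 5: 6^(6 + 1); = 279936; G_4 = 279936−1 = 279935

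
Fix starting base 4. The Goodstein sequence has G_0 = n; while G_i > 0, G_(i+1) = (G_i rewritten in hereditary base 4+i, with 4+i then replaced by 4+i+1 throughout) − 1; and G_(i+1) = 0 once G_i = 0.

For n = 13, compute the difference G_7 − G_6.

1

(0) 13|_4 = 3·4 + 1 ↦ 3·5 + 1|_5 = 16 ⇒ 15
(1) 15|_5 = 3·5 ↦ 3·6|_6 = 18 ⇒ 17
(2) 17|_6 = 2·6 + 5 ↦ 2·7 + 5|_7 = 19 ⇒ 18
(3) 18|_7 = 2·7 + 4 ↦ 2·8 + 4|_8 = 20 ⇒ 19
(4) 19|_8 = 2·8 + 3 ↦ 2·9 + 3|_9 = 21 ⇒ 20
(5) 20|_9 = 2·9 + 2 ↦ 2·10 + 2|_10 = 22 ⇒ 21
(6) 21|_10 = 2·10 + 1 ↦ 2·11 + 1|_11 = 23 ⇒ 22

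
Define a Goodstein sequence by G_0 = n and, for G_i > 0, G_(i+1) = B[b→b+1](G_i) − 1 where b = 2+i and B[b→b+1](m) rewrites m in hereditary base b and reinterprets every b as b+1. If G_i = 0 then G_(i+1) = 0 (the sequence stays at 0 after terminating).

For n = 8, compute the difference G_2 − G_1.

473

G_0 = 8. HB_2(8) = 2^(2 + 1). Bump = 81. G_1 = 80.
G_1 = 80. HB_3(80) = 2·3^3 + 2·3^2 + 2·3 + 2. Bump = 554. G_2 = 553.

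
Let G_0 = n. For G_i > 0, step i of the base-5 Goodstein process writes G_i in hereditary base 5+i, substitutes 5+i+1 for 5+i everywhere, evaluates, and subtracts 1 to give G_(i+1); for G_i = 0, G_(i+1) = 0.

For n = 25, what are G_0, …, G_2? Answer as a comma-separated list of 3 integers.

25, 35, 39

G_0 = 25. HB_5(25) = 5^2. Bump = 36. G_1 = 35.
G_1 = 35. HB_6(35) = 5·6 + 5. Bump = 40. G_2 = 39.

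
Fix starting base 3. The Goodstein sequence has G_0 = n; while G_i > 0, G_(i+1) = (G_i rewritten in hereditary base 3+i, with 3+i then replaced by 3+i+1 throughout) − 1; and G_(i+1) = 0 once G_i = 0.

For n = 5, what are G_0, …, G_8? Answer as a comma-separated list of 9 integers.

G_0 = 5. HB_3(5) = 3 + 2. Bump = 6. G_1 = 5.
G_1 = 5. HB_4(5) = 4 + 1. Bump = 6. G_2 = 5.
G_2 = 5. HB_5(5) = 5. Bump = 6. G_3 = 5.
G_3 = 5. HB_6(5) = 5. Bump = 5. G_4 = 4.
G_4 = 4. HB_7(4) = 4. Bump = 4. G_5 = 3.
G_5 = 3. HB_8(3) = 3. Bump = 3. G_6 = 2.
G_6 = 2. HB_9(2) = 2. Bump = 2. G_7 = 1.
G_7 = 1. HB_10(1) = 1. Bump = 1. G_8 = 0.

5, 5, 5, 5, 4, 3, 2, 1, 0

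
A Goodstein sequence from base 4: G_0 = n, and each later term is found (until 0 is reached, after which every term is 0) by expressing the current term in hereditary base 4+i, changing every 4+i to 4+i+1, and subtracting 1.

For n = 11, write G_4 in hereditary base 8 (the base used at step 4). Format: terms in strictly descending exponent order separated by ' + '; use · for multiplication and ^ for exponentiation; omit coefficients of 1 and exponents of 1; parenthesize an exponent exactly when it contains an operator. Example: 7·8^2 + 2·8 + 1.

8 + 7

[0] 11 ≡ 2·4 + 3 (base 4). Lift 5: 13. −1: 12.
[1] 12 ≡ 2·5 + 2 (base 5). Lift 6: 14. −1: 13.
[2] 13 ≡ 2·6 + 1 (base 6). Lift 7: 15. −1: 14.
[3] 14 ≡ 2·7 (base 7). Lift 8: 16. −1: 15.
[4] 15 ≡ 8 + 7 (base 8). Lift 9: 16. −1: 15.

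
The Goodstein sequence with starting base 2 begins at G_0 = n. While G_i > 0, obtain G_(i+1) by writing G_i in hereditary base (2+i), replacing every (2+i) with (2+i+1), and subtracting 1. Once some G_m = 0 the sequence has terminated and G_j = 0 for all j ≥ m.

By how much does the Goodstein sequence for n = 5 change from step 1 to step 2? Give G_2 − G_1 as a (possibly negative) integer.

228

G_0 = 5. HB_2(5) = 2^2 + 1. Bump = 28. G_1 = 27.
G_1 = 27. HB_3(27) = 3^3. Bump = 256. G_2 = 255.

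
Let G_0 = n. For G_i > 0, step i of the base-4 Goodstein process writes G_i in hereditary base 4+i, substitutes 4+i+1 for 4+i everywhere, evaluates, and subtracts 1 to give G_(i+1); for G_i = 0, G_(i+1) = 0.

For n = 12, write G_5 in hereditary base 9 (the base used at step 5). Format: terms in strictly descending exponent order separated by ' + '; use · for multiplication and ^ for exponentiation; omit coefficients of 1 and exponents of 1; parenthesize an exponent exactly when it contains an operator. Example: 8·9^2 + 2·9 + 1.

2·9

G_0 = 12. HB_4(12) = 3·4. Bump = 15. G_1 = 14.
G_1 = 14. HB_5(14) = 2·5 + 4. Bump = 16. G_2 = 15.
G_2 = 15. HB_6(15) = 2·6 + 3. Bump = 17. G_3 = 16.
G_3 = 16. HB_7(16) = 2·7 + 2. Bump = 18. G_4 = 17.
G_4 = 17. HB_8(17) = 2·8 + 1. Bump = 19. G_5 = 18.
G_5 = 18. HB_9(18) = 2·9. Bump = 20. G_6 = 19.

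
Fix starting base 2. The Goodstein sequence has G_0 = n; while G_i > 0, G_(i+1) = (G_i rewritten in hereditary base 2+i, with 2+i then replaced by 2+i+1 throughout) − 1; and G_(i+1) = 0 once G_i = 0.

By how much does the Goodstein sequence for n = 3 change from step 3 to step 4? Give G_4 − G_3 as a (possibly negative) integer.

G_0 = 3. HB_2(3) = 2 + 1. Bump = 4. G_1 = 3.
G_1 = 3. HB_3(3) = 3. Bump = 4. G_2 = 3.
G_2 = 3. HB_4(3) = 3. Bump = 3. G_3 = 2.
G_3 = 2. HB_5(2) = 2. Bump = 2. G_4 = 1.

-1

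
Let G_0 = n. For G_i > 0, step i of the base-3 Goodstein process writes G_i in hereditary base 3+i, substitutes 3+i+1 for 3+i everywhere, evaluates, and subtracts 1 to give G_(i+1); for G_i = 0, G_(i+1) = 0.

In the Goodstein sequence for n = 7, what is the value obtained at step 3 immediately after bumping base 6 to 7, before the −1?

base 3: 7 = 2·3 + 1; at 4: 2·4 + 1 = 9; next = 8
base 4: 8 = 2·4; at 5: 2·5 = 10; next = 9
base 5: 9 = 5 + 4; at 6: 6 + 4 = 10; next = 9
base 6: 9 = 6 + 3; at 7: 7 + 3 = 10; next = 9

10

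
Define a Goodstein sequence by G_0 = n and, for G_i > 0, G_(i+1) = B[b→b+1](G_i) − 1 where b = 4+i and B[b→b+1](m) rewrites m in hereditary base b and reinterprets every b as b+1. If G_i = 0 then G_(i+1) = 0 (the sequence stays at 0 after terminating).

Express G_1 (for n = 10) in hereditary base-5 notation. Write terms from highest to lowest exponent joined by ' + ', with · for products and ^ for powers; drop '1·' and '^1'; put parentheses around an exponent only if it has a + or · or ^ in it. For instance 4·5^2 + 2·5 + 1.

2·5 + 1

i=0: 10 = 2·4 + 2 (b=4); 4→5: 2·5 + 2 = 12; 12−1 = 11
i=1: 11 = 2·5 + 1 (b=5); 5→6: 2·6 + 1 = 13; 13−1 = 12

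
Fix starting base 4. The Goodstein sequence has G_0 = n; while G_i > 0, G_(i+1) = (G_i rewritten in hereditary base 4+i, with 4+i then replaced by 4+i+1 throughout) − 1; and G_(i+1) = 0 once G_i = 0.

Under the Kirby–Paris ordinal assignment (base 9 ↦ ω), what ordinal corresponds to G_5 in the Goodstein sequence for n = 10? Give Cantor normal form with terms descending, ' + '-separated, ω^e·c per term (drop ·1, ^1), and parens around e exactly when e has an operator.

(0) 10|_4 = 2·4 + 2 ↦ 2·5 + 2|_5 = 12 ⇒ 11
(1) 11|_5 = 2·5 + 1 ↦ 2·6 + 1|_6 = 13 ⇒ 12
(2) 12|_6 = 2·6 ↦ 2·7|_7 = 14 ⇒ 13
(3) 13|_7 = 7 + 6 ↦ 8 + 6|_8 = 14 ⇒ 13
(4) 13|_8 = 8 + 5 ↦ 9 + 5|_9 = 14 ⇒ 13
(5) 13|_9 = 9 + 4 ↦ 10 + 4|_10 = 14 ⇒ 13

ω + 4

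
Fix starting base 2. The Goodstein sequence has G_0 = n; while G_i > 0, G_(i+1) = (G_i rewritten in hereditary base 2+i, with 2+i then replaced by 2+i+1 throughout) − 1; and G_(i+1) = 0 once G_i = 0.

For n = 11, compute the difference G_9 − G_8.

G_0=11  [base 2] 2^(2 + 1) + 2 + 1  →[2↦3]→  3^(3 + 1) + 3 + 1 = 85  −1 ⇒ G_1=84
G_1=84  [base 3] 3^(3 + 1) + 3  →[3↦4]→  4^(4 + 1) + 4 = 1028  −1 ⇒ G_2=1027
G_2=1027  [base 4] 4^(4 + 1) + 3  →[4↦5]→  5^(5 + 1) + 3 = 15628  −1 ⇒ G_3=15627
G_3=15627  [base 5] 5^(5 + 1) + 2  →[5↦6]→  6^(6 + 1) + 2 = 279938  −1 ⇒ G_4=279937
G_4=279937  [base 6] 6^(6 + 1) + 1  →[6↦7]→  7^(7 + 1) + 1 = 5764802  −1 ⇒ G_5=5764801
G_5=5764801  [base 7] 7^(7 + 1)  →[7↦8]→  8^(8 + 1) = 134217728  −1 ⇒ G_6=134217727
G_6=134217727  [base 8] 7·8^8 + 7·8^7 + 7·8^6 + 7·8^5 + 7·8^4 + 7·8^3 + 7·8^2 + 7·8 + 7  →[8↦9]→  7·9^9 + 7·9^7 + 7·9^6 + 7·9^5 + 7·9^4 + 7·9^3 + 7·9^2 + 7·9 + 7 = 2749609303  −1 ⇒ G_7=2749609302
G_7=2749609302  [base 9] 7·9^9 + 7·9^7 + 7·9^6 + 7·9^5 + 7·9^4 + 7·9^3 + 7·9^2 + 7·9 + 6  →[9↦10]→  7·10^10 + 7·10^7 + 7·10^6 + 7·10^5 + 7·10^4 + 7·10^3 + 7·10^2 + 7·10 + 6 = 70077777776  −1 ⇒ G_8=70077777775
G_8=70077777775  [base 10] 7·10^10 + 7·10^7 + 7·10^6 + 7·10^5 + 7·10^4 + 7·10^3 + 7·10^2 + 7·10 + 5  →[10↦11]→  7·11^11 + 7·11^7 + 7·11^6 + 7·11^5 + 7·11^4 + 7·11^3 + 7·11^2 + 7·11 + 5 = 1997331745491  −1 ⇒ G_9=1997331745490

1927253967715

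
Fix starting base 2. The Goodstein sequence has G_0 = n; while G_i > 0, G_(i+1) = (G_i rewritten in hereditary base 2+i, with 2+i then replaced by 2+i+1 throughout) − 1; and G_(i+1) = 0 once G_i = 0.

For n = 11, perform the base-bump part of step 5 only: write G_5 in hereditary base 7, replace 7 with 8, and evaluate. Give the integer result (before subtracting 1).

134217728

(0) 11|_2 = 2^(2 + 1) + 2 + 1 ↦ 3^(3 + 1) + 3 + 1|_3 = 85 ⇒ 84
(1) 84|_3 = 3^(3 + 1) + 3 ↦ 4^(4 + 1) + 4|_4 = 1028 ⇒ 1027
(2) 1027|_4 = 4^(4 + 1) + 3 ↦ 5^(5 + 1) + 3|_5 = 15628 ⇒ 15627
(3) 15627|_5 = 5^(5 + 1) + 2 ↦ 6^(6 + 1) + 2|_6 = 279938 ⇒ 279937
(4) 279937|_6 = 6^(6 + 1) + 1 ↦ 7^(7 + 1) + 1|_7 = 5764802 ⇒ 5764801
(5) 5764801|_7 = 7^(7 + 1) ↦ 8^(8 + 1)|_8 = 134217728 ⇒ 134217727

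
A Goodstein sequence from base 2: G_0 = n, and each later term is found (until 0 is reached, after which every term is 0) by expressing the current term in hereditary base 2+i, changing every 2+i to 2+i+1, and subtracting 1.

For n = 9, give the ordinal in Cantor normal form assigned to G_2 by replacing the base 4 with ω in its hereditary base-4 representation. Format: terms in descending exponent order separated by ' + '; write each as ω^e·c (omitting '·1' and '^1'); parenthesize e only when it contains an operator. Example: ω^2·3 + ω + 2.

ω^ω·3 + ω^3·3 + ω^2·3 + ω·3 + 3

9 —HB2→ 2^(2 + 1) + 1 —bump→ 3^(3 + 1) + 1 = 82 —(−1)→ 81
81 —HB3→ 3^(3 + 1) —bump→ 4^(4 + 1) = 1024 —(−1)→ 1023
1023 —HB4→ 3·4^4 + 3·4^3 + 3·4^2 + 3·4 + 3 —bump→ 3·5^5 + 3·5^3 + 3·5^2 + 3·5 + 3 = 9843 —(−1)→ 9842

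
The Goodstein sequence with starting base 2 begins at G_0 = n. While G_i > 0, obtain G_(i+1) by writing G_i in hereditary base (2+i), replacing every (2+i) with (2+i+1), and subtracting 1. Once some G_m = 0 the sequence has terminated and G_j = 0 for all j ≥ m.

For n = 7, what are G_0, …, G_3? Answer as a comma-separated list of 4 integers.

7, 30, 259, 3127

i=0: 7 = 2^2 + 2 + 1 (b=2); 2→3: 3^3 + 3 + 1 = 31; 31−1 = 30
i=1: 30 = 3^3 + 3 (b=3); 3→4: 4^4 + 4 = 260; 260−1 = 259
i=2: 259 = 4^4 + 3 (b=4); 4→5: 5^5 + 3 = 3128; 3128−1 = 3127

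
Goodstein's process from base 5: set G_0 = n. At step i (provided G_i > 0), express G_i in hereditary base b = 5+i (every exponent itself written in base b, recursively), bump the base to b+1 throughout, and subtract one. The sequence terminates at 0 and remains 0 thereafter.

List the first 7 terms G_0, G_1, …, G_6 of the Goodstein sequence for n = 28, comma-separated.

28, 38, 50, 64, 80, 87, 94

G_0 = 28. HB_5(28) = 5^2 + 3. Bump = 39. G_1 = 38.
G_1 = 38. HB_6(38) = 6^2 + 2. Bump = 51. G_2 = 50.
G_2 = 50. HB_7(50) = 7^2 + 1. Bump = 65. G_3 = 64.
G_3 = 64. HB_8(64) = 8^2. Bump = 81. G_4 = 80.
G_4 = 80. HB_9(80) = 8·9 + 8. Bump = 88. G_5 = 87.
G_5 = 87. HB_10(87) = 8·10 + 7. Bump = 95. G_6 = 94.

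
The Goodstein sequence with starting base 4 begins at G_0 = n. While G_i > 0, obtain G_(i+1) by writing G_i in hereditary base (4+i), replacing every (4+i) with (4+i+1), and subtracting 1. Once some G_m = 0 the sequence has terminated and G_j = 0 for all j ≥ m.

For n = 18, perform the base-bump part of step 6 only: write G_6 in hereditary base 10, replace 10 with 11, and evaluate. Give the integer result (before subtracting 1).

69

(0) 18|_4 = 4^2 + 2 ↦ 5^2 + 2|_5 = 27 ⇒ 26
(1) 26|_5 = 5^2 + 1 ↦ 6^2 + 1|_6 = 37 ⇒ 36
(2) 36|_6 = 6^2 ↦ 7^2|_7 = 49 ⇒ 48
(3) 48|_7 = 6·7 + 6 ↦ 6·8 + 6|_8 = 54 ⇒ 53
(4) 53|_8 = 6·8 + 5 ↦ 6·9 + 5|_9 = 59 ⇒ 58
(5) 58|_9 = 6·9 + 4 ↦ 6·10 + 4|_10 = 64 ⇒ 63
(6) 63|_10 = 6·10 + 3 ↦ 6·11 + 3|_11 = 69 ⇒ 68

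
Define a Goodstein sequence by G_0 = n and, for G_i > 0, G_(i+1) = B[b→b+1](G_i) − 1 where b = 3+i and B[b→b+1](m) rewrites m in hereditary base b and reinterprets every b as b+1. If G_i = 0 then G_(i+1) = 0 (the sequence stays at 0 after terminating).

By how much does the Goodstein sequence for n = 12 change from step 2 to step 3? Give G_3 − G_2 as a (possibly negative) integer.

G_0=12  [base 3] 3^2 + 3  →[3↦4]→  4^2 + 4 = 20  −1 ⇒ G_1=19
G_1=19  [base 4] 4^2 + 3  →[4↦5]→  5^2 + 3 = 28  −1 ⇒ G_2=27
G_2=27  [base 5] 5^2 + 2  →[5↦6]→  6^2 + 2 = 38  −1 ⇒ G_3=37

10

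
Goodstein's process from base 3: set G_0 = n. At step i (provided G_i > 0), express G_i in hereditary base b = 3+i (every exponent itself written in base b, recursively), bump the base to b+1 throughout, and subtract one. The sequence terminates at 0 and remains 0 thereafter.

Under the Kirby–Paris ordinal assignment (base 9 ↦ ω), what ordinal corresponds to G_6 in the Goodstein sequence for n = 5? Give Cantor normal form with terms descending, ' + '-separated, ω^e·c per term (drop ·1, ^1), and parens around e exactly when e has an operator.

2

5 —HB3→ 3 + 2 —bump→ 4 + 2 = 6 —(−1)→ 5
5 —HB4→ 4 + 1 —bump→ 5 + 1 = 6 —(−1)→ 5
5 —HB5→ 5 —bump→ 6 = 6 —(−1)→ 5
5 —HB6→ 5 —bump→ 5 = 5 —(−1)→ 4
4 —HB7→ 4 —bump→ 4 = 4 —(−1)→ 3
3 —HB8→ 3 —bump→ 3 = 3 —(−1)→ 2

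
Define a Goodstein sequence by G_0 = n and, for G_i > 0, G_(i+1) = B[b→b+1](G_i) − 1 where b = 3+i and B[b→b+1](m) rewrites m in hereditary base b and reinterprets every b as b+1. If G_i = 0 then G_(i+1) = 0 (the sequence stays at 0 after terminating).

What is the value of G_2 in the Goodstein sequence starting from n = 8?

(0) 8|_3 = 2·3 + 2 ↦ 2·4 + 2|_4 = 10 ⇒ 9
(1) 9|_4 = 2·4 + 1 ↦ 2·5 + 1|_5 = 11 ⇒ 10

10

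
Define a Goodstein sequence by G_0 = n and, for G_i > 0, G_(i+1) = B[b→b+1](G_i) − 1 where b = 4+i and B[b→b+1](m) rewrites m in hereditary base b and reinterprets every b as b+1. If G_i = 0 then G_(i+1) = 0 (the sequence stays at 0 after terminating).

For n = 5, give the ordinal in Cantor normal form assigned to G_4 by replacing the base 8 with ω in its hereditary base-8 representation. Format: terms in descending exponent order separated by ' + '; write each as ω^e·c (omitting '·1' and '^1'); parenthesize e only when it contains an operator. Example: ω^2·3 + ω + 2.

3

(0) 5|_4 = 4 + 1 ↦ 5 + 1|_5 = 6 ⇒ 5
(1) 5|_5 = 5 ↦ 6|_6 = 6 ⇒ 5
(2) 5|_6 = 5 ↦ 5|_7 = 5 ⇒ 4
(3) 4|_7 = 4 ↦ 4|_8 = 4 ⇒ 3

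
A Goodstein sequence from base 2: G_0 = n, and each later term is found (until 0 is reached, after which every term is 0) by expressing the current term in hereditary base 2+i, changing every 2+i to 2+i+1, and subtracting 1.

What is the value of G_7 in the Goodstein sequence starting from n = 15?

3524450280

i=0: 15 = 2^(2 + 1) + 2^2 + 2 + 1 (b=2); 2→3: 3^(3 + 1) + 3^3 + 3 + 1 = 112; 112−1 = 111
i=1: 111 = 3^(3 + 1) + 3^3 + 3 (b=3); 3→4: 4^(4 + 1) + 4^4 + 4 = 1284; 1284−1 = 1283
i=2: 1283 = 4^(4 + 1) + 4^4 + 3 (b=4); 4→5: 5^(5 + 1) + 5^5 + 3 = 18753; 18753−1 = 18752
i=3: 18752 = 5^(5 + 1) + 5^5 + 2 (b=5); 5→6: 6^(6 + 1) + 6^6 + 2 = 326594; 326594−1 = 326593
i=4: 326593 = 6^(6 + 1) + 6^6 + 1 (b=6); 6→7: 7^(7 + 1) + 7^7 + 1 = 6588345; 6588345−1 = 6588344
i=5: 6588344 = 7^(7 + 1) + 7^7 (b=7); 7→8: 8^(8 + 1) + 8^8 = 150994944; 150994944−1 = 150994943
i=6: 150994943 = 8^(8 + 1) + 7·8^7 + 7·8^6 + 7·8^5 + 7·8^4 + 7·8^3 + 7·8^2 + 7·8 + 7 (b=8); 8→9: 9^(9 + 1) + 7·9^7 + 7·9^6 + 7·9^5 + 7·9^4 + 7·9^3 + 7·9^2 + 7·9 + 7 = 3524450281; 3524450281−1 = 3524450280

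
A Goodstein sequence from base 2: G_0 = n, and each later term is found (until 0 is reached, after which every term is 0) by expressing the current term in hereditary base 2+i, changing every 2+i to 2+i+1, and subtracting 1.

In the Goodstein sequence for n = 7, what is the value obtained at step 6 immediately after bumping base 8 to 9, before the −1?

G_0 = 7. HB_2(7) = 2^2 + 2 + 1. Bump = 31. G_1 = 30.
G_1 = 30. HB_3(30) = 3^3 + 3. Bump = 260. G_2 = 259.
G_2 = 259. HB_4(259) = 4^4 + 3. Bump = 3128. G_3 = 3127.
G_3 = 3127. HB_5(3127) = 5^5 + 2. Bump = 46658. G_4 = 46657.
G_4 = 46657. HB_6(46657) = 6^6 + 1. Bump = 823544. G_5 = 823543.
G_5 = 823543. HB_7(823543) = 7^7. Bump = 16777216. G_6 = 16777215.

37665880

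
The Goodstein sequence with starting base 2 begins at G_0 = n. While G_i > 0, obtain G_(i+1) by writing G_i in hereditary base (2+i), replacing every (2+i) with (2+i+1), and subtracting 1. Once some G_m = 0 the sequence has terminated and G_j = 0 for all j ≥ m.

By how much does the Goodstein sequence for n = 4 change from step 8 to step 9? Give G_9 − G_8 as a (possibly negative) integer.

42

[0] 4 ≡ 2^2 (base 2). Lift 3: 27. −1: 26.
[1] 26 ≡ 2·3^2 + 2·3 + 2 (base 3). Lift 4: 42. −1: 41.
[2] 41 ≡ 2·4^2 + 2·4 + 1 (base 4). Lift 5: 61. −1: 60.
[3] 60 ≡ 2·5^2 + 2·5 (base 5). Lift 6: 84. −1: 83.
[4] 83 ≡ 2·6^2 + 6 + 5 (base 6). Lift 7: 110. −1: 109.
[5] 109 ≡ 2·7^2 + 7 + 4 (base 7). Lift 8: 140. −1: 139.
[6] 139 ≡ 2·8^2 + 8 + 3 (base 8). Lift 9: 174. −1: 173.
[7] 173 ≡ 2·9^2 + 9 + 2 (base 9). Lift 10: 212. −1: 211.
[8] 211 ≡ 2·10^2 + 10 + 1 (base 10). Lift 11: 254. −1: 253.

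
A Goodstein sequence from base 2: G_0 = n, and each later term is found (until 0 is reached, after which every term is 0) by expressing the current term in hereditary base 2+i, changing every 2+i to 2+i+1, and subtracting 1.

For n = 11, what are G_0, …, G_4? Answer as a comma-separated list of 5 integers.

G_0=11  [base 2] 2^(2 + 1) + 2 + 1  →[2↦3]→  3^(3 + 1) + 3 + 1 = 85  −1 ⇒ G_1=84
G_1=84  [base 3] 3^(3 + 1) + 3  →[3↦4]→  4^(4 + 1) + 4 = 1028  −1 ⇒ G_2=1027
G_2=1027  [base 4] 4^(4 + 1) + 3  →[4↦5]→  5^(5 + 1) + 3 = 15628  −1 ⇒ G_3=15627
G_3=15627  [base 5] 5^(5 + 1) + 2  →[5↦6]→  6^(6 + 1) + 2 = 279938  −1 ⇒ G_4=279937

11, 84, 1027, 15627, 279937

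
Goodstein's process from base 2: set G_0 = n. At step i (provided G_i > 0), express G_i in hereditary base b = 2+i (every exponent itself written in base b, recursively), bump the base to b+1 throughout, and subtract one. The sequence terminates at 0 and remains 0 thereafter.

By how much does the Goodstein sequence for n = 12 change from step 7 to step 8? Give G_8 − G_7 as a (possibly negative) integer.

i=0: 12 = 2^(2 + 1) + 2^2 (b=2); 2→3: 3^(3 + 1) + 3^3 = 108; 108−1 = 107
i=1: 107 = 3^(3 + 1) + 2·3^2 + 2·3 + 2 (b=3); 3→4: 4^(4 + 1) + 2·4^2 + 2·4 + 2 = 1066; 1066−1 = 1065
i=2: 1065 = 4^(4 + 1) + 2·4^2 + 2·4 + 1 (b=4); 4→5: 5^(5 + 1) + 2·5^2 + 2·5 + 1 = 15686; 15686−1 = 15685
i=3: 15685 = 5^(5 + 1) + 2·5^2 + 2·5 (b=5); 5→6: 6^(6 + 1) + 2·6^2 + 2·6 = 280020; 280020−1 = 280019
i=4: 280019 = 6^(6 + 1) + 2·6^2 + 6 + 5 (b=6); 6→7: 7^(7 + 1) + 2·7^2 + 7 + 5 = 5764911; 5764911−1 = 5764910
i=5: 5764910 = 7^(7 + 1) + 2·7^2 + 7 + 4 (b=7); 7→8: 8^(8 + 1) + 2·8^2 + 8 + 4 = 134217868; 134217868−1 = 134217867
i=6: 134217867 = 8^(8 + 1) + 2·8^2 + 8 + 3 (b=8); 8→9: 9^(9 + 1) + 2·9^2 + 9 + 3 = 3486784575; 3486784575−1 = 3486784574
i=7: 3486784574 = 9^(9 + 1) + 2·9^2 + 9 + 2 (b=9); 9→10: 10^(10 + 1) + 2·10^2 + 10 + 2 = 100000000212; 100000000212−1 = 100000000211

96513215637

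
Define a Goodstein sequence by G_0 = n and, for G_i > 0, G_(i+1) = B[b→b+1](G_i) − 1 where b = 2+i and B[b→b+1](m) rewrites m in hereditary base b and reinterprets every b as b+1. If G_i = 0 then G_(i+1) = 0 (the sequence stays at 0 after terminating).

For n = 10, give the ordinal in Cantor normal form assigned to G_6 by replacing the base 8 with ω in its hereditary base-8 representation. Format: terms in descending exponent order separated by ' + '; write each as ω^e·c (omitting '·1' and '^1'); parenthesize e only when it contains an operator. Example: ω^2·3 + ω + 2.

ω^ω·5 + ω^5·5 + ω^4·5 + ω^3·5 + ω^2·5 + ω·5 + 3

i=0: 10 = 2^(2 + 1) + 2 (b=2); 2→3: 3^(3 + 1) + 3 = 84; 84−1 = 83
i=1: 83 = 3^(3 + 1) + 2 (b=3); 3→4: 4^(4 + 1) + 2 = 1026; 1026−1 = 1025
i=2: 1025 = 4^(4 + 1) + 1 (b=4); 4→5: 5^(5 + 1) + 1 = 15626; 15626−1 = 15625
i=3: 15625 = 5^(5 + 1) (b=5); 5→6: 6^(6 + 1) = 279936; 279936−1 = 279935
i=4: 279935 = 5·6^6 + 5·6^5 + 5·6^4 + 5·6^3 + 5·6^2 + 5·6 + 5 (b=6); 6→7: 5·7^7 + 5·7^5 + 5·7^4 + 5·7^3 + 5·7^2 + 5·7 + 5 = 4215755; 4215755−1 = 4215754
i=5: 4215754 = 5·7^7 + 5·7^5 + 5·7^4 + 5·7^3 + 5·7^2 + 5·7 + 4 (b=7); 7→8: 5·8^8 + 5·8^5 + 5·8^4 + 5·8^3 + 5·8^2 + 5·8 + 4 = 84073324; 84073324−1 = 84073323
i=6: 84073323 = 5·8^8 + 5·8^5 + 5·8^4 + 5·8^3 + 5·8^2 + 5·8 + 3 (b=8); 8→9: 5·9^9 + 5·9^5 + 5·9^4 + 5·9^3 + 5·9^2 + 5·9 + 3 = 1937434593; 1937434593−1 = 1937434592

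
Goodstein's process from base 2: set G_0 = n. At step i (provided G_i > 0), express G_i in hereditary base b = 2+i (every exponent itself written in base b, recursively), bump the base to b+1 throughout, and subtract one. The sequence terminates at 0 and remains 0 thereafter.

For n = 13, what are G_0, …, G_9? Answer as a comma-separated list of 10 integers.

[0] 13 ≡ 2^(2 + 1) + 2^2 + 1 (base 2). Lift 3: 109. −1: 108.
[1] 108 ≡ 3^(3 + 1) + 3^3 (base 3). Lift 4: 1280. −1: 1279.
[2] 1279 ≡ 4^(4 + 1) + 3·4^3 + 3·4^2 + 3·4 + 3 (base 4). Lift 5: 16093. −1: 16092.
[3] 16092 ≡ 5^(5 + 1) + 3·5^3 + 3·5^2 + 3·5 + 2 (base 5). Lift 6: 280712. −1: 280711.
[4] 280711 ≡ 6^(6 + 1) + 3·6^3 + 3·6^2 + 3·6 + 1 (base 6). Lift 7: 5765999. −1: 5765998.
[5] 5765998 ≡ 7^(7 + 1) + 3·7^3 + 3·7^2 + 3·7 (base 7). Lift 8: 134219480. −1: 134219479.
[6] 134219479 ≡ 8^(8 + 1) + 3·8^3 + 3·8^2 + 2·8 + 7 (base 8). Lift 9: 3486786856. −1: 3486786855.
[7] 3486786855 ≡ 9^(9 + 1) + 3·9^3 + 3·9^2 + 2·9 + 6 (base 9). Lift 10: 100000003326. −1: 100000003325.
[8] 100000003325 ≡ 10^(10 + 1) + 3·10^3 + 3·10^2 + 2·10 + 5 (base 10). Lift 11: 3138428381104. −1: 3138428381103.

13, 108, 1279, 16092, 280711, 5765998, 134219479, 3486786855, 100000003325, 3138428381103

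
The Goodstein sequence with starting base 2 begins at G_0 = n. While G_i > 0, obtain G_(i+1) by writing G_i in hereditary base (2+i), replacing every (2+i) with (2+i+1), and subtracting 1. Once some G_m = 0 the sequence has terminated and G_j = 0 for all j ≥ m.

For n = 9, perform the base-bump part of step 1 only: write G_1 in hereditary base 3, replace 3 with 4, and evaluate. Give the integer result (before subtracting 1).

base 2: 9 = 2^(2 + 1) + 1; at 3: 3^(3 + 1) + 1 = 82; next = 81
base 3: 81 = 3^(3 + 1); at 4: 4^(4 + 1) = 1024; next = 1023

1024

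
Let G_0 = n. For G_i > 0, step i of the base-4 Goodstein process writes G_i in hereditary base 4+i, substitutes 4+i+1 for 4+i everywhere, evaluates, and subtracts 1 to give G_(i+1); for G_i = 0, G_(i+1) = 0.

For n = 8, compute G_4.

G_0 = 8. HB_4(8) = 2·4. Bump = 10. G_1 = 9.
G_1 = 9. HB_5(9) = 5 + 4. Bump = 10. G_2 = 9.
G_2 = 9. HB_6(9) = 6 + 3. Bump = 10. G_3 = 9.
G_3 = 9. HB_7(9) = 7 + 2. Bump = 10. G_4 = 9.
G_4 = 9. HB_8(9) = 8 + 1. Bump = 10. G_5 = 9.

9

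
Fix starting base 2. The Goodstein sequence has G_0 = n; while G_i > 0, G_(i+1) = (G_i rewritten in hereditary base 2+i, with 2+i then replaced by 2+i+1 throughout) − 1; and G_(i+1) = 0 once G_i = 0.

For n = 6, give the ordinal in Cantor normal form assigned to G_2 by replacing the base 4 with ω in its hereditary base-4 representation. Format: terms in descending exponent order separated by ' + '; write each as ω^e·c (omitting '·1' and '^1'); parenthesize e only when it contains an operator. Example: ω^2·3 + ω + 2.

ω^ω + 1

(0) 6|_2 = 2^2 + 2 ↦ 3^3 + 3|_3 = 30 ⇒ 29
(1) 29|_3 = 3^3 + 2 ↦ 4^4 + 2|_4 = 258 ⇒ 257
(2) 257|_4 = 4^4 + 1 ↦ 5^5 + 1|_5 = 3126 ⇒ 3125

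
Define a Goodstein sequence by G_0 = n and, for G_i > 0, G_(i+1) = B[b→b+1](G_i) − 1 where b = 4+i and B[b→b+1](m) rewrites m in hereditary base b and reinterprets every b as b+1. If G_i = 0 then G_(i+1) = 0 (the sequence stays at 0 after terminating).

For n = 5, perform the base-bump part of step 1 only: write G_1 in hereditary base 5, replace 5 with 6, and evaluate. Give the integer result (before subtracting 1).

6

i=0: 5 = 4 + 1 (b=4); 4→5: 5 + 1 = 6; 6−1 = 5
i=1: 5 = 5 (b=5); 5→6: 6 = 6; 6−1 = 5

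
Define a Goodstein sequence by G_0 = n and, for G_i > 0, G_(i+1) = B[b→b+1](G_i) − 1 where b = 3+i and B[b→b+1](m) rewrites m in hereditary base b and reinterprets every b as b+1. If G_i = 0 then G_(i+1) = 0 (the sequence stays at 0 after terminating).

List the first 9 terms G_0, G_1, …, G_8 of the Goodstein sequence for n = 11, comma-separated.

11, 17, 25, 35, 39, 43, 47, 51, 55

base 3: 11 = 3^2 + 2; at 4: 4^2 + 2 = 18; next = 17
base 4: 17 = 4^2 + 1; at 5: 5^2 + 1 = 26; next = 25
base 5: 25 = 5^2; at 6: 6^2 = 36; next = 35
base 6: 35 = 5·6 + 5; at 7: 5·7 + 5 = 40; next = 39
base 7: 39 = 5·7 + 4; at 8: 5·8 + 4 = 44; next = 43
base 8: 43 = 5·8 + 3; at 9: 5·9 + 3 = 48; next = 47
base 9: 47 = 5·9 + 2; at 10: 5·10 + 2 = 52; next = 51
base 10: 51 = 5·10 + 1; at 11: 5·11 + 1 = 56; next = 55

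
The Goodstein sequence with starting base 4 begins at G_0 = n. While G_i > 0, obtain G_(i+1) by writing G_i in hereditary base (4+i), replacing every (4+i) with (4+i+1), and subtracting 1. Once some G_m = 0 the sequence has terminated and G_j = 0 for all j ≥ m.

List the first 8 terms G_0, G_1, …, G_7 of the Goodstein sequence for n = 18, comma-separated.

18, 26, 36, 48, 53, 58, 63, 68

base 4: 18 = 4^2 + 2; at 5: 5^2 + 2 = 27; next = 26
base 5: 26 = 5^2 + 1; at 6: 6^2 + 1 = 37; next = 36
base 6: 36 = 6^2; at 7: 7^2 = 49; next = 48
base 7: 48 = 6·7 + 6; at 8: 6·8 + 6 = 54; next = 53
base 8: 53 = 6·8 + 5; at 9: 6·9 + 5 = 59; next = 58
base 9: 58 = 6·9 + 4; at 10: 6·10 + 4 = 64; next = 63
base 10: 63 = 6·10 + 3; at 11: 6·11 + 3 = 69; next = 68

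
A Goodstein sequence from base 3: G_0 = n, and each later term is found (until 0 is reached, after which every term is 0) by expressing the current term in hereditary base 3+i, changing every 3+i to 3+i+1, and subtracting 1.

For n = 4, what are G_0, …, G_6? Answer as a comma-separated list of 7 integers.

4, 4, 4, 3, 2, 1, 0

4 —HB3→ 3 + 1 —bump→ 4 + 1 = 5 —(−1)→ 4
4 —HB4→ 4 —bump→ 5 = 5 —(−1)→ 4
4 —HB5→ 4 —bump→ 4 = 4 —(−1)→ 3
3 —HB6→ 3 —bump→ 3 = 3 —(−1)→ 2
2 —HB7→ 2 —bump→ 2 = 2 —(−1)→ 1
1 —HB8→ 1 —bump→ 1 = 1 —(−1)→ 0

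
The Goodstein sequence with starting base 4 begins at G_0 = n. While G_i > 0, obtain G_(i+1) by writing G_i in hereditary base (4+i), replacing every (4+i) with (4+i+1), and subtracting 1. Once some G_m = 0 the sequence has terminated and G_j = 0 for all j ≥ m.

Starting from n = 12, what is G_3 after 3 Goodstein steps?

i=0: 12 = 3·4 (b=4); 4→5: 3·5 = 15; 15−1 = 14
i=1: 14 = 2·5 + 4 (b=5); 5→6: 2·6 + 4 = 16; 16−1 = 15
i=2: 15 = 2·6 + 3 (b=6); 6→7: 2·7 + 3 = 17; 17−1 = 16
i=3: 16 = 2·7 + 2 (b=7); 7→8: 2·8 + 2 = 18; 18−1 = 17

16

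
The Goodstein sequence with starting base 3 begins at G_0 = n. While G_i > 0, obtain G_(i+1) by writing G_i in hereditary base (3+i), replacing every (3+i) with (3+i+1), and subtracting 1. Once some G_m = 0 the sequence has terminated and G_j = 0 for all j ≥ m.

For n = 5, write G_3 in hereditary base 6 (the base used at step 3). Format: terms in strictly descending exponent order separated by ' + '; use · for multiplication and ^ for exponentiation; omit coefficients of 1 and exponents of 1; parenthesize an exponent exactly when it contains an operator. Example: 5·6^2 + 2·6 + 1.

5

step 0: 5 = 3 + 2; sub 4 for 3: 4 + 2; = 6; G_1 = 6−1 = 5
step 1: 5 = 4 + 1; sub 5 for 4: 5 + 1; = 6; G_2 = 6−1 = 5
step 2: 5 = 5; sub 6 for 5: 6; = 6; G_3 = 6−1 = 5
step 3: 5 = 5; sub 7 for 6: 5; = 5; G_4 = 5−1 = 4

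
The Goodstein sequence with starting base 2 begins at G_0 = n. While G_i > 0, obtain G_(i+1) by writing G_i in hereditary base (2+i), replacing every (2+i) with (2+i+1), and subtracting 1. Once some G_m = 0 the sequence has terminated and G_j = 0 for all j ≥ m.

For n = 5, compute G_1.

27

G_0=5  [base 2] 2^2 + 1  →[2↦3]→  3^3 + 1 = 28  −1 ⇒ G_1=27
G_1=27  [base 3] 3^3  →[3↦4]→  4^4 = 256  −1 ⇒ G_2=255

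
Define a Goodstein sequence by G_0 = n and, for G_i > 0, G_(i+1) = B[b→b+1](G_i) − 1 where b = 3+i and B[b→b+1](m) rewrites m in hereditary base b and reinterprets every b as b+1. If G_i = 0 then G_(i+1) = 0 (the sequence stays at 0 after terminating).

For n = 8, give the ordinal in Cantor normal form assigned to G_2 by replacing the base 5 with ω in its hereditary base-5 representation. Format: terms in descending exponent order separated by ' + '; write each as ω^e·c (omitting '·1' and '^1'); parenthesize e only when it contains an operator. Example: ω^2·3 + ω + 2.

ω·2

8 —HB3→ 2·3 + 2 —bump→ 2·4 + 2 = 10 —(−1)→ 9
9 —HB4→ 2·4 + 1 —bump→ 2·5 + 1 = 11 —(−1)→ 10
10 —HB5→ 2·5 —bump→ 2·6 = 12 —(−1)→ 11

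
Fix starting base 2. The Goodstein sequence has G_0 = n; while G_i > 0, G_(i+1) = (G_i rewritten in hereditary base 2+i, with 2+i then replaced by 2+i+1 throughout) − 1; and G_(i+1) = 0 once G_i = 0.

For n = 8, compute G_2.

553

G_0=8  [base 2] 2^(2 + 1)  →[2↦3]→  3^(3 + 1) = 81  −1 ⇒ G_1=80
G_1=80  [base 3] 2·3^3 + 2·3^2 + 2·3 + 2  →[3↦4]→  2·4^4 + 2·4^2 + 2·4 + 2 = 554  −1 ⇒ G_2=553
G_2=553  [base 4] 2·4^4 + 2·4^2 + 2·4 + 1  →[4↦5]→  2·5^5 + 2·5^2 + 2·5 + 1 = 6311  −1 ⇒ G_3=6310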